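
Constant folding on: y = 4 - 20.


4 - 20 = -16 at compile time
Optimized: y = -16


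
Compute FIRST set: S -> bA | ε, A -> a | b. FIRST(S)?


Per alternative of S: FIRST(bA) = {b}; FIRST(ε) = {ε}
FIRST(S) = {b, ε}


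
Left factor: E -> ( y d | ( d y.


Common prefix: '('
Factored: E -> ( E', E' -> y d | d y


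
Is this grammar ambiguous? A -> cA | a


right-linear, alternatives start with distinct terminals 'c' vs 'a': unique leftmost derivation
Unambiguous


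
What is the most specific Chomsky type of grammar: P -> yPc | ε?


Single nonterminal LHS, but y^n c^n is not regular
Classification: Type 2 (Context-Free)


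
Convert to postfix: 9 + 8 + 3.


Left to right (same or higher precedence on left)
Postfix: 9 8 + 3 +


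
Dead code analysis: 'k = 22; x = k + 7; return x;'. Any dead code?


k is read by x's definition; x is returned
No dead code


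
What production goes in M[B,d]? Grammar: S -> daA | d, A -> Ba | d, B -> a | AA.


For [B, d]: 'd' ∈ FIRST(AA)
Entry: B -> AA


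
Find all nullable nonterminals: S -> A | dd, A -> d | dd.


A nonterminal is nullable iff some alternative derives ε (directly, or every symbol in it is nullable)
Nullable: {}


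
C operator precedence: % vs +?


'%' is multiplicative (level 10); '+' is additive (level 9)
Higher level binds tighter
'%' has higher precedence than '+'


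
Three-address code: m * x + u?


Break into single-operator statements:
t1 = m * x
t2 = t1 + u


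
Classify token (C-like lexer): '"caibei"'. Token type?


Pattern: double-quoted sequence
Type: STRING_LITERAL


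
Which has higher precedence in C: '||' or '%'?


'%' is multiplicative (level 10); '||' is logical OR (level 1)
Higher level binds tighter
'%' has higher precedence than '||'


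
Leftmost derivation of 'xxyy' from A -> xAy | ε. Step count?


Derivation: A => xAy => xxAyy => xxyy
Steps: 3


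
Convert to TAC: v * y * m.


Break into single-operator statements:
t1 = v * y
t2 = t1 * m


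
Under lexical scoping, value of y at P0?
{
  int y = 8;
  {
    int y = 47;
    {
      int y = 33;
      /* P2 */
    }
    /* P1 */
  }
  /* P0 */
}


y declared in the same block as P0
y = 8


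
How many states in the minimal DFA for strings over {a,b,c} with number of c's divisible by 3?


Track (count of c) mod 3: states 0..2, accept at 0
Minimal DFA: 3 states


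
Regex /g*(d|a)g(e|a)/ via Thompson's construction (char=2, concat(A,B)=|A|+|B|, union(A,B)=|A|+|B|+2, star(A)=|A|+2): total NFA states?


Syntax tree has 6 char leaf(s), 2 union(s), 1 star(s)
chars contribute 6×2 = 12; each union adds +2; each star adds +2
Total: 12 + 4 + 2 = 18 states


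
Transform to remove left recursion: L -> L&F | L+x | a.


Left-recursive alternatives: L&F, L+x; non-recursive: a
Introduce L': L -> aL', L' -> &FL' | +xL' | ε


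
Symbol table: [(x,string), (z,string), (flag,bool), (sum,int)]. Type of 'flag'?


Lookup 'flag' → type bool


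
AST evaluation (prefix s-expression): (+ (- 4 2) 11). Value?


Evaluate inner: (- 4 2) = 2
Evaluate root: (+ 2 11) = 13
Result: 13


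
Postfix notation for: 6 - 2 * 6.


* has higher precedence, evaluate 2*6 first
Postfix: 6 2 6 * -


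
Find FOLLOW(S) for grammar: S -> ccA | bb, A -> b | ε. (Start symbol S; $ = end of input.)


$ ∈ FOLLOW(S). For each A -> αBβ: add FIRST(β)\{ε} to FOLLOW(B); if β nullable, add FOLLOW(A).
FOLLOW(S) = {$}


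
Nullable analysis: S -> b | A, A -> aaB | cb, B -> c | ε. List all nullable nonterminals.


A nonterminal is nullable iff some alternative derives ε (directly, or every symbol in it is nullable)
Nullable: {B}


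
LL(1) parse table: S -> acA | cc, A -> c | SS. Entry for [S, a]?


For [S, a]: 'a' ∈ FIRST(acA)
Entry: S -> acA


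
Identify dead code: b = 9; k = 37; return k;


b is assigned but never read
Dead: 'b = 9'


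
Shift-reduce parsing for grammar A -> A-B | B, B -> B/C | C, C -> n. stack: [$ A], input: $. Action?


start symbol A on stack, input exhausted
Action: accept


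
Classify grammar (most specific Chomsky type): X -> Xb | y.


Left-linear: every RHS is a terminal or one nonterminal followed by a terminal
Classification: Type 3 (Regular)


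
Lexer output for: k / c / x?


Scan left to right, longest-match per lexeme
Tokens: ID(k), OP(/), ID(c), OP(/), ID(x)


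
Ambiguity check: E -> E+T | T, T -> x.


precedence layered via separate nonterminal T: deterministic
Unambiguous


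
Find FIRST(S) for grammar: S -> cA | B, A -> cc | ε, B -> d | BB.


Per alternative of S: FIRST(cA) = {c}; FIRST(B) = {d}
FIRST(S) = {c, d}


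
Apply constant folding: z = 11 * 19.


11 * 19 = 209 at compile time
Optimized: z = 209


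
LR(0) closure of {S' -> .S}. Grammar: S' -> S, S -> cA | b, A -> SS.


Start: S' -> .S
For each item with dot before a nonterminal B, add B -> .γ for every B-production
Closure: [S' -> .S, S -> .cA, S -> .b]


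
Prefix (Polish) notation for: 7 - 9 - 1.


left-to-right (same/higher precedence on left): tree is (- (- 7 9) 1)
Prefix: - - 7 9 1


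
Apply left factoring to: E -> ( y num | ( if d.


Common prefix: '('
Factored: E -> ( E', E' -> y num | if d


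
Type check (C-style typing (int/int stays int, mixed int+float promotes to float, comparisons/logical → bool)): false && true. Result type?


Operand types: bool && bool
Rule: logical operators take bool operands and yield bool
Result type: bool


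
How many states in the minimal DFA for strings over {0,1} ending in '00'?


Track the longest suffix of input matching a prefix of '00': 3 classes (prefixes of length 0..2)
Minimal DFA: 3 states


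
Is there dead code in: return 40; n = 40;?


statement follows a return and is unreachable
Dead: 'n = 40'


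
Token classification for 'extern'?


Pattern: reserved word
Type: KEYWORD


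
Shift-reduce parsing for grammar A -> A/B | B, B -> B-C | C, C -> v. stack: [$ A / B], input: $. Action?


handle 'A/B' on top; lookahead ∈ FOLLOW(A) = {/, $}
Action: reduce (A -> A/B)


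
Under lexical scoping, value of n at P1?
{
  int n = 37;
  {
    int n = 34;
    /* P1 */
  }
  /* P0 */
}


n declared in the same block as P1
n = 34


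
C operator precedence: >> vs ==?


'>>' is shift (level 8); '==' is equality (level 6)
Higher level binds tighter
'>>' has higher precedence than '=='


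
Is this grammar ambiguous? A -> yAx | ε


balanced y^n…x^n: each string has a unique parse
Unambiguous


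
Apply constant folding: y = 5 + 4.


5 + 4 = 9 at compile time
Optimized: y = 9


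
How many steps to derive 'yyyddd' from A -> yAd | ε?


Derivation: A => yAd => yyAdd => yyyAddd => yyyddd
Steps: 4


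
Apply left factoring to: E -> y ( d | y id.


Common prefix: 'y'
Factored: E -> y E', E' -> ( d | id


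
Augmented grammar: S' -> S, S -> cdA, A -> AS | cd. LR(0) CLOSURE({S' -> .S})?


Start: S' -> .S
For each item with dot before a nonterminal B, add B -> .γ for every B-production
Closure: [S' -> .S, S -> .cdA]


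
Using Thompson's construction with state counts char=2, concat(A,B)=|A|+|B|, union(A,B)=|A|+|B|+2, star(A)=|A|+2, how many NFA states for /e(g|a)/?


Syntax tree has 3 char leaf(s), 1 union(s), 0 star(s)
chars contribute 3×2 = 6; each union adds +2; each star adds +2
Total: 6 + 2 + 0 = 8 states


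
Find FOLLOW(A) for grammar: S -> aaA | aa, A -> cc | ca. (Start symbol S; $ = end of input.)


$ ∈ FOLLOW(S). For each A -> αBβ: add FIRST(β)\{ε} to FOLLOW(B); if β nullable, add FOLLOW(A).
FOLLOW(A) = {$}


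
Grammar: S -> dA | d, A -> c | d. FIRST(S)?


Per alternative of S: FIRST(dA) = {d}; FIRST(d) = {d}
FIRST(S) = {d}


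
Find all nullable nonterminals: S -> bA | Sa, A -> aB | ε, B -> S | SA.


A nonterminal is nullable iff some alternative derives ε (directly, or every symbol in it is nullable)
Nullable: {A}


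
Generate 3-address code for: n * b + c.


Break into single-operator statements:
t1 = n * b
t2 = t1 + c


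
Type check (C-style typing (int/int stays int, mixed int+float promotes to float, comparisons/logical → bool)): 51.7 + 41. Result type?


Operand types: float + int
Rule: mixed int/float promotes to float; int/int stays int
Result type: float


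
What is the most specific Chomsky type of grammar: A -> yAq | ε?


Single nonterminal LHS, but y^n q^n is not regular
Classification: Type 2 (Context-Free)


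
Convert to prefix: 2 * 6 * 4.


left-to-right (same/higher precedence on left): tree is (* (* 2 6) 4)
Prefix: * * 2 6 4


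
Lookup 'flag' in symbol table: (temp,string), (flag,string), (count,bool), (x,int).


Lookup 'flag' → type string


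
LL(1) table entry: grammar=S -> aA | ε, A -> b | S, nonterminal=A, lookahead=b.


For [A, b]: 'b' ∈ FIRST(b)
Entry: A -> b


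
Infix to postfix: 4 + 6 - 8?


Left to right (same or higher precedence on left)
Postfix: 4 6 + 8 -


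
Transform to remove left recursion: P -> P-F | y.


Left-recursive alternatives: P-F; non-recursive: y
Introduce P': P -> yP', P' -> -FP' | ε


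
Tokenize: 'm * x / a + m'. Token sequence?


Scan left to right, longest-match per lexeme
Tokens: ID(m), OP(*), ID(x), OP(/), ID(a), OP(+), ID(m)


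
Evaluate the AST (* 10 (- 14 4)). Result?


Evaluate inner: (- 14 4) = 10
Evaluate root: (* 10 10) = 100
Result: 100


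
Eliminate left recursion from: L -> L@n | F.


Left-recursive alternatives: L@n; non-recursive: F
Introduce L': L -> FL', L' -> @nL' | ε


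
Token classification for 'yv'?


Pattern: letter/underscore followed by alphanumerics, not a keyword
Type: IDENTIFIER


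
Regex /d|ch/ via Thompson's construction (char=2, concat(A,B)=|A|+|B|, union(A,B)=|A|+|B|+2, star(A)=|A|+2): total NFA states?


Syntax tree has 3 char leaf(s), 1 union(s), 0 star(s)
chars contribute 3×2 = 6; each union adds +2; each star adds +2
Total: 6 + 2 + 0 = 8 states


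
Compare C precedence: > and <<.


'<<' is shift (level 8); '>' is relational (level 7)
Higher level binds tighter
'<<' has higher precedence than '>'


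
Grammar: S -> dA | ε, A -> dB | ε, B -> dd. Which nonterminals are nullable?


A nonterminal is nullable iff some alternative derives ε (directly, or every symbol in it is nullable)
Nullable: {A, S}


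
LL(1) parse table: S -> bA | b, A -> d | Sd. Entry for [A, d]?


For [A, d]: 'd' ∈ FIRST(d)
Entry: A -> d


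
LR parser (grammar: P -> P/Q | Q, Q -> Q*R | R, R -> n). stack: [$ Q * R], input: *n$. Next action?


handle 'Q*R' on top
Action: reduce (Q -> Q*R)


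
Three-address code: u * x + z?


Break into single-operator statements:
t1 = u * x
t2 = t1 + z


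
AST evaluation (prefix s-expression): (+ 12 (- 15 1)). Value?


Evaluate inner: (- 15 1) = 14
Evaluate root: (+ 12 14) = 26
Result: 26


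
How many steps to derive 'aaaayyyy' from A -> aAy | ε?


Derivation: A => aAy => aaAyy => aaaAyyy => aaaaAyyyy => aaaayyyy
Steps: 5


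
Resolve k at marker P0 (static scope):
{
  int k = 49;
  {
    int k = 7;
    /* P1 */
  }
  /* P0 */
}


k declared in the same block as P0
k = 49


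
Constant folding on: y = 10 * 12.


10 * 12 = 120 at compile time
Optimized: y = 120


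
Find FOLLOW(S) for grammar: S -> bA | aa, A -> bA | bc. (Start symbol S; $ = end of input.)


$ ∈ FOLLOW(S). For each A -> αBβ: add FIRST(β)\{ε} to FOLLOW(B); if β nullable, add FOLLOW(A).
FOLLOW(S) = {$}


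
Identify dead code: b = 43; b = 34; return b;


first assignment to b is overwritten before any read
Dead: 'b = 43'


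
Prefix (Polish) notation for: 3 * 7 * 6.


left-to-right (same/higher precedence on left): tree is (* (* 3 7) 6)
Prefix: * * 3 7 6


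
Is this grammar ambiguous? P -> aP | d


right-linear, alternatives start with distinct terminals 'a' vs 'd': unique leftmost derivation
Unambiguous


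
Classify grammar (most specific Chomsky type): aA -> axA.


LHS has context (more than one symbol) and |LHS| ≤ |RHS|
Classification: Type 1 (Context-Sensitive)


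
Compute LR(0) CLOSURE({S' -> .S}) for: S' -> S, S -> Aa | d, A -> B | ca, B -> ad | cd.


Start: S' -> .S
For each item with dot before a nonterminal B, add B -> .γ for every B-production
Closure: [S' -> .S, S -> .Aa, S -> .d, A -> .B, A -> .ca, B -> .ad, B -> .cd]


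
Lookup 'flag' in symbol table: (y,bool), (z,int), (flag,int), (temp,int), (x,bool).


Lookup 'flag' → type int


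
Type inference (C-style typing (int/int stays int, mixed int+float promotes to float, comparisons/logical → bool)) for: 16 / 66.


Operand types: int / int
Rule: mixed int/float promotes to float; int/int stays int
Result type: int


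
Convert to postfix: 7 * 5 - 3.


Left to right (same or higher precedence on left)
Postfix: 7 5 * 3 -


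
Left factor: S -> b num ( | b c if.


Common prefix: 'b'
Factored: S -> b S', S' -> num ( | c if


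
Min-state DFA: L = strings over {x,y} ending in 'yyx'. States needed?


Track the longest suffix of input matching a prefix of 'yyx': 4 classes (prefixes of length 0..3)
Minimal DFA: 4 states


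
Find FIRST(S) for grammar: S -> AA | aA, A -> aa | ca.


Per alternative of S: FIRST(AA) = {a, c}; FIRST(aA) = {a}
FIRST(S) = {a, c}


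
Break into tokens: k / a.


Scan left to right, longest-match per lexeme
Tokens: ID(k), OP(/), ID(a)


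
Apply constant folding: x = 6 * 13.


6 * 13 = 78 at compile time
Optimized: x = 78


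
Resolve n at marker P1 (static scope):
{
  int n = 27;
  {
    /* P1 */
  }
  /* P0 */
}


P1's block does not declare n; resolves to the enclosing declaration at depth 0
n = 27


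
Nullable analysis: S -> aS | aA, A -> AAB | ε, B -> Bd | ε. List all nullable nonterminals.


A nonterminal is nullable iff some alternative derives ε (directly, or every symbol in it is nullable)
Nullable: {A, B}


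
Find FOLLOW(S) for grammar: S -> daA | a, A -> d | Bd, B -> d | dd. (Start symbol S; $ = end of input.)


$ ∈ FOLLOW(S). For each A -> αBβ: add FIRST(β)\{ε} to FOLLOW(B); if β nullable, add FOLLOW(A).
FOLLOW(S) = {$}


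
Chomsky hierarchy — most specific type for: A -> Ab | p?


Left-linear: every RHS is a terminal or one nonterminal followed by a terminal
Classification: Type 3 (Regular)


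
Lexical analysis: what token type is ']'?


Pattern: delimiter/punctuation
Type: PUNCTUATION


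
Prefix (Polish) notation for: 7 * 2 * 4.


left-to-right (same/higher precedence on left): tree is (* (* 7 2) 4)
Prefix: * * 7 2 4


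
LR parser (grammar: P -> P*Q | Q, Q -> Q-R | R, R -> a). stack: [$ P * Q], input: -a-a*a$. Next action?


'-' can extend Q; shift to build Q -> Q-R
Action: shift


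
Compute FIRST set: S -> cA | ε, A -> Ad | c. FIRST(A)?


Per alternative of A: FIRST(Ad) = {c}; FIRST(c) = {c}
FIRST(A) = {c}


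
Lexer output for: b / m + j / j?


Scan left to right, longest-match per lexeme
Tokens: ID(b), OP(/), ID(m), OP(+), ID(j), OP(/), ID(j)


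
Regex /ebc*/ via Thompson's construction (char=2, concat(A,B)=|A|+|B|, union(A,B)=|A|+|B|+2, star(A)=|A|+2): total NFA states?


Syntax tree has 3 char leaf(s), 0 union(s), 1 star(s)
chars contribute 3×2 = 6; each union adds +2; each star adds +2
Total: 6 + 0 + 2 = 8 states


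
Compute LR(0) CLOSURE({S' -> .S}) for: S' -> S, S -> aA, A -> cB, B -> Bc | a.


Start: S' -> .S
For each item with dot before a nonterminal B, add B -> .γ for every B-production
Closure: [S' -> .S, S -> .aA]


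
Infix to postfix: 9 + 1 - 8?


Left to right (same or higher precedence on left)
Postfix: 9 1 + 8 -


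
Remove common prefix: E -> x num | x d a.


Common prefix: 'x'
Factored: E -> x E', E' -> num | d a


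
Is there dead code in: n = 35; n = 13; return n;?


first assignment to n is overwritten before any read
Dead: 'n = 35'


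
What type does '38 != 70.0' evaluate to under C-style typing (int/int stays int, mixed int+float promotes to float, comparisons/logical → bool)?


Operand types: int != float
Rule: comparison yields bool
Result type: bool


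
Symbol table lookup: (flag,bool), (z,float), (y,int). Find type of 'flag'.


Lookup 'flag' → type bool


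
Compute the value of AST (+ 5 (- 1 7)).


Evaluate inner: (- 1 7) = -6
Evaluate root: (+ 5 -6) = -1
Result: -1


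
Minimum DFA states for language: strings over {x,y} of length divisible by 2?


Track length mod 2: states 0..1, accept at 0
Minimal DFA: 2 states


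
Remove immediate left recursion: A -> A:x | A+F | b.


Left-recursive alternatives: A:x, A+F; non-recursive: b
Introduce A': A -> bA', A' -> :xA' | +FA' | ε


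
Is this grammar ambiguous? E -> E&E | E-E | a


'a&a-a' has two parse trees (no precedence encoded between & and -)
Ambiguous


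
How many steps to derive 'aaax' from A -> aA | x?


Derivation: A => aA => aaA => aaaA => aaax
Steps: 4


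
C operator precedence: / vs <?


'/' is multiplicative (level 10); '<' is relational (level 7)
Higher level binds tighter
'/' has higher precedence than '<'


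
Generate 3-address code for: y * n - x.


Break into single-operator statements:
t1 = y * n
t2 = t1 - x


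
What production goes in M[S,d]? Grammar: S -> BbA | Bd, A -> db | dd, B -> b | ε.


For [S, d]: 'd' ∈ FIRST(Bd)
Entry: S -> Bd


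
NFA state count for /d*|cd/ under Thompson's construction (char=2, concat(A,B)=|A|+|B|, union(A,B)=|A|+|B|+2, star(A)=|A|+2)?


Syntax tree has 3 char leaf(s), 1 union(s), 1 star(s)
chars contribute 3×2 = 6; each union adds +2; each star adds +2
Total: 6 + 2 + 2 = 10 states


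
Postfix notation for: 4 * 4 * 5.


Left to right (same or higher precedence on left)
Postfix: 4 4 * 5 *


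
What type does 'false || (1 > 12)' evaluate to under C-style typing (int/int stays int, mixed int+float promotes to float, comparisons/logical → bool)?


Operand types: bool || bool
Rule: logical operators take bool operands and yield bool
Result type: bool


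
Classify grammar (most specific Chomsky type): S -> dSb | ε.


Single nonterminal LHS, but d^n b^n is not regular
Classification: Type 2 (Context-Free)


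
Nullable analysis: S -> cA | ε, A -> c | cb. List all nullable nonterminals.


A nonterminal is nullable iff some alternative derives ε (directly, or every symbol in it is nullable)
Nullable: {S}


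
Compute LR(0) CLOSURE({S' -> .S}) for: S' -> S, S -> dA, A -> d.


Start: S' -> .S
For each item with dot before a nonterminal B, add B -> .γ for every B-production
Closure: [S' -> .S, S -> .dA]


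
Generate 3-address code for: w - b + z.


Break into single-operator statements:
t1 = w - b
t2 = t1 + z


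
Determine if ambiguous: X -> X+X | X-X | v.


'v+v-v' has two parse trees (no precedence encoded between + and -)
Ambiguous


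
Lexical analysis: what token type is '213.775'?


Pattern: digits with a decimal point
Type: FLOAT_LITERAL


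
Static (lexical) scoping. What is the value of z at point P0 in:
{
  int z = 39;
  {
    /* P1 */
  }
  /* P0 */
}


z declared in the same block as P0
z = 39


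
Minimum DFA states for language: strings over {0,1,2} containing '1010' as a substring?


KMP-style automaton: 4 progress states + 1 absorbing accept = 5
Minimal DFA: 5 states


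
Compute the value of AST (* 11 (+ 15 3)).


Evaluate inner: (+ 15 3) = 18
Evaluate root: (* 11 18) = 198
Result: 198


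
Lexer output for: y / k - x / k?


Scan left to right, longest-match per lexeme
Tokens: ID(y), OP(/), ID(k), OP(-), ID(x), OP(/), ID(k)


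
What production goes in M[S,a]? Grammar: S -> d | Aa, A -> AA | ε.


For [S, a]: 'a' ∈ FIRST(Aa)
Entry: S -> Aa


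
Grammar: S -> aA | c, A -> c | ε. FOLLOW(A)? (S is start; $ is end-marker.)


$ ∈ FOLLOW(S). For each A -> αBβ: add FIRST(β)\{ε} to FOLLOW(B); if β nullable, add FOLLOW(A).
FOLLOW(A) = {$}


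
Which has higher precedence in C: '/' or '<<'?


'/' is multiplicative (level 10); '<<' is shift (level 8)
Higher level binds tighter
'/' has higher precedence than '<<'


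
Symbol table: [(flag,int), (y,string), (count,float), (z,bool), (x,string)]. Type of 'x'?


Lookup 'x' → type string


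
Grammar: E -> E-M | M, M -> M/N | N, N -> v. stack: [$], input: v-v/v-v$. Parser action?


no handle on stack; shift 'v'
Action: shift


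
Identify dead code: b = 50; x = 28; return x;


b is assigned but never read
Dead: 'b = 50'


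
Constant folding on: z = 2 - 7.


2 - 7 = -5 at compile time
Optimized: z = -5


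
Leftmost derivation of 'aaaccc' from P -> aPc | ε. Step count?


Derivation: P => aPc => aaPcc => aaaPccc => aaaccc
Steps: 4


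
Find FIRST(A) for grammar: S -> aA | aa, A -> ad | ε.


Per alternative of A: FIRST(ad) = {a}; FIRST(ε) = {ε}
FIRST(A) = {a, ε}


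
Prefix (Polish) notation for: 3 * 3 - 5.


left-to-right (same/higher precedence on left): tree is (- (* 3 3) 5)
Prefix: - * 3 3 5


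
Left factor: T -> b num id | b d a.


Common prefix: 'b'
Factored: T -> b T', T' -> num id | d a


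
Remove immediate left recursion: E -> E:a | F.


Left-recursive alternatives: E:a; non-recursive: F
Introduce E': E -> FE', E' -> :aE' | ε


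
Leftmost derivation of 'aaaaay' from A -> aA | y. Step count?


Derivation: A => aA => aaA => aaaA => aaaaA => aaaaaA => aaaaay
Steps: 6


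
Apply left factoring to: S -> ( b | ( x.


Common prefix: '('
Factored: S -> ( S', S' -> b | x


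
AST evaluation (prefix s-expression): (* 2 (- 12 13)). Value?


Evaluate inner: (- 12 13) = -1
Evaluate root: (* 2 -1) = -2
Result: -2


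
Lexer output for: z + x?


Scan left to right, longest-match per lexeme
Tokens: ID(z), OP(+), ID(x)


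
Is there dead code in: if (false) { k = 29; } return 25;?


condition is constant false, so the whole block is unreachable
Dead: 'if (false) { k = 29; }'


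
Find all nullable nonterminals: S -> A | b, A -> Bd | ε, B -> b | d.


A nonterminal is nullable iff some alternative derives ε (directly, or every symbol in it is nullable)
Nullable: {A, S}


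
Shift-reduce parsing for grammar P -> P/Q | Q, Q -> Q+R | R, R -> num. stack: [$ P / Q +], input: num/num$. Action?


no handle; shift 'num'
Action: shift


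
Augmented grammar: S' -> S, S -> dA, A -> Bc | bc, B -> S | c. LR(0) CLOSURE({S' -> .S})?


Start: S' -> .S
For each item with dot before a nonterminal B, add B -> .γ for every B-production
Closure: [S' -> .S, S -> .dA]


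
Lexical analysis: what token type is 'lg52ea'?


Pattern: letter/underscore followed by alphanumerics, not a keyword
Type: IDENTIFIER


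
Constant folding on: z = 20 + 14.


20 + 14 = 34 at compile time
Optimized: z = 34


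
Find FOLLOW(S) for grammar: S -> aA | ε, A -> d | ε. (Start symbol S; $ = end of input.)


$ ∈ FOLLOW(S). For each A -> αBβ: add FIRST(β)\{ε} to FOLLOW(B); if β nullable, add FOLLOW(A).
FOLLOW(S) = {$}


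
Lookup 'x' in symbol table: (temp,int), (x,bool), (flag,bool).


Lookup 'x' → type bool


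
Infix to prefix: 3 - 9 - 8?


left-to-right (same/higher precedence on left): tree is (- (- 3 9) 8)
Prefix: - - 3 9 8


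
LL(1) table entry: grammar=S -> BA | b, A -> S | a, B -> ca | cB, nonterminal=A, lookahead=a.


For [A, a]: 'a' ∈ FIRST(a)
Entry: A -> a


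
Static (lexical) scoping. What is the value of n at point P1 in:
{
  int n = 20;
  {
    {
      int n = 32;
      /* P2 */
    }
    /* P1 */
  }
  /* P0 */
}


P1's block does not declare n; resolves to the enclosing declaration at depth 0
n = 20


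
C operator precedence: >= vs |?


'>=' is relational (level 7); '|' is bitwise OR (level 3)
Higher level binds tighter
'>=' has higher precedence than '|'


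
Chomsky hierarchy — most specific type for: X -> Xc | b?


Left-linear: every RHS is a terminal or one nonterminal followed by a terminal
Classification: Type 3 (Regular)


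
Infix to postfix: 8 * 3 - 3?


Left to right (same or higher precedence on left)
Postfix: 8 3 * 3 -


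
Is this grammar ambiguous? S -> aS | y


right-linear, alternatives start with distinct terminals 'a' vs 'y': unique leftmost derivation
Unambiguous


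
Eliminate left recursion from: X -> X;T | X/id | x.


Left-recursive alternatives: X;T, X/id; non-recursive: x
Introduce X': X -> xX', X' -> ;TX' | /idX' | ε


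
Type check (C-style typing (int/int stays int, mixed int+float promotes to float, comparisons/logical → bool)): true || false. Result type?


Operand types: bool || bool
Rule: logical operators take bool operands and yield bool
Result type: bool


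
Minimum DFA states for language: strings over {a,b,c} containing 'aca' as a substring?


KMP-style automaton: 3 progress states + 1 absorbing accept = 4
Minimal DFA: 4 states


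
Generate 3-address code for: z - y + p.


Break into single-operator statements:
t1 = z - y
t2 = t1 + p


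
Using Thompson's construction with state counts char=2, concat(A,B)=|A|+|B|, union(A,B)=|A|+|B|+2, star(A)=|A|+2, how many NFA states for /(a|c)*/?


Syntax tree has 2 char leaf(s), 1 union(s), 1 star(s)
chars contribute 2×2 = 4; each union adds +2; each star adds +2
Total: 4 + 2 + 2 = 8 states


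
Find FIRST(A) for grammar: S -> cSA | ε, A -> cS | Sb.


Per alternative of A: FIRST(cS) = {c}; FIRST(Sb) = {b, c}
FIRST(A) = {b, c}


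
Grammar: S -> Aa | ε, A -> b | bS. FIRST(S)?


Per alternative of S: FIRST(Aa) = {b}; FIRST(ε) = {ε}
FIRST(S) = {b, ε}


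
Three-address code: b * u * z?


Break into single-operator statements:
t1 = b * u
t2 = t1 * z


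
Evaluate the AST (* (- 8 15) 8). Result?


Evaluate inner: (- 8 15) = -7
Evaluate root: (* -7 8) = -56
Result: -56


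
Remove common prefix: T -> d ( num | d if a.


Common prefix: 'd'
Factored: T -> d T', T' -> ( num | if a


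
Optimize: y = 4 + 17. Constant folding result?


4 + 17 = 21 at compile time
Optimized: y = 21


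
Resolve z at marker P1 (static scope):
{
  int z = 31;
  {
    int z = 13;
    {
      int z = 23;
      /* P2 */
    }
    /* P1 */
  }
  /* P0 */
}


z declared in the same block as P1
z = 13


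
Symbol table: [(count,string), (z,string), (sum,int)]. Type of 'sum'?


Lookup 'sum' → type int


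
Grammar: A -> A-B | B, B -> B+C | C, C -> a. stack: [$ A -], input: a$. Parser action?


no handle ('A-' is not any RHS); shift 'a'
Action: shift


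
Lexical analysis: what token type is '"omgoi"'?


Pattern: double-quoted sequence
Type: STRING_LITERAL


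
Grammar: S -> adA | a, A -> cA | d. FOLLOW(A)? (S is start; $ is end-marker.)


$ ∈ FOLLOW(S). For each A -> αBβ: add FIRST(β)\{ε} to FOLLOW(B); if β nullable, add FOLLOW(A).
FOLLOW(A) = {$}


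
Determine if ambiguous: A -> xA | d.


right-linear, alternatives start with distinct terminals 'x' vs 'd': unique leftmost derivation
Unambiguous


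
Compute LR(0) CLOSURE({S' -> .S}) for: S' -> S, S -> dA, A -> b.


Start: S' -> .S
For each item with dot before a nonterminal B, add B -> .γ for every B-production
Closure: [S' -> .S, S -> .dA]


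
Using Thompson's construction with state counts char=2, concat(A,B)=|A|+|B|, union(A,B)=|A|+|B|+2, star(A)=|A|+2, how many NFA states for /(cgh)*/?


Syntax tree has 3 char leaf(s), 0 union(s), 1 star(s)
chars contribute 3×2 = 6; each union adds +2; each star adds +2
Total: 6 + 0 + 2 = 8 states


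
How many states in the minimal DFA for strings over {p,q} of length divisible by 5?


Track length mod 5: states 0..4, accept at 0
Minimal DFA: 5 states


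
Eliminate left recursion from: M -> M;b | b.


Left-recursive alternatives: M;b; non-recursive: b
Introduce M': M -> bM', M' -> ;bM' | ε


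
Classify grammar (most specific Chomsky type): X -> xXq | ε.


Single nonterminal LHS, but x^n q^n is not regular
Classification: Type 2 (Context-Free)


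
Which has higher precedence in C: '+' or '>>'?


'+' is additive (level 9); '>>' is shift (level 8)
Higher level binds tighter
'+' has higher precedence than '>>'


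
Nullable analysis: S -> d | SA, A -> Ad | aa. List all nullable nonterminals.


A nonterminal is nullable iff some alternative derives ε (directly, or every symbol in it is nullable)
Nullable: {}


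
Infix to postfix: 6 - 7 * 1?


* has higher precedence, evaluate 7*1 first
Postfix: 6 7 1 * -


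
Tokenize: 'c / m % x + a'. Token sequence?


Scan left to right, longest-match per lexeme
Tokens: ID(c), OP(/), ID(m), OP(%), ID(x), OP(+), ID(a)


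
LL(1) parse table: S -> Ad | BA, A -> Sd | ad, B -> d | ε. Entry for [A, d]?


For [A, d]: 'd' ∈ FIRST(Sd)
Entry: A -> Sd


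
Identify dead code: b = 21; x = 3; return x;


b is assigned but never read
Dead: 'b = 21'


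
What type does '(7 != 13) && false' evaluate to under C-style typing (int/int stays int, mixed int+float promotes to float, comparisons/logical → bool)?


Operand types: bool && bool
Rule: logical operators take bool operands and yield bool
Result type: bool


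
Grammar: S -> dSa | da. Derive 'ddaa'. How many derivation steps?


Derivation: S => dSa => ddaa
Steps: 2


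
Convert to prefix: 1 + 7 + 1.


left-to-right (same/higher precedence on left): tree is (+ (+ 1 7) 1)
Prefix: + + 1 7 1


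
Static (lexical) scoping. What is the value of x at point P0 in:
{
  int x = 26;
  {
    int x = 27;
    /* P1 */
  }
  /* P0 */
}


x declared in the same block as P0
x = 26


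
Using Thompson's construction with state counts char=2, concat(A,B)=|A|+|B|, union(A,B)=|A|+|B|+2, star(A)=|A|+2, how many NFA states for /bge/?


Syntax tree has 3 char leaf(s), 0 union(s), 0 star(s)
chars contribute 3×2 = 6; each union adds +2; each star adds +2
Total: 6 + 0 + 0 = 6 states


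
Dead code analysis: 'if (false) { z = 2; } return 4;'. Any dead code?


condition is constant false, so the whole block is unreachable
Dead: 'if (false) { z = 2; }'


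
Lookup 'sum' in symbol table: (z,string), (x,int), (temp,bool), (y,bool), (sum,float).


Lookup 'sum' → type float


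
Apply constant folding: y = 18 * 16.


18 * 16 = 288 at compile time
Optimized: y = 288


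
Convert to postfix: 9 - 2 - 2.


Left to right (same or higher precedence on left)
Postfix: 9 2 - 2 -


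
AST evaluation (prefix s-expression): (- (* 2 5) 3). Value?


Evaluate inner: (* 2 5) = 10
Evaluate root: (- 10 3) = 7
Result: 7


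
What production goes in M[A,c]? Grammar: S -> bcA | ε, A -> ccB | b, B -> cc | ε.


For [A, c]: 'c' ∈ FIRST(ccB)
Entry: A -> ccB


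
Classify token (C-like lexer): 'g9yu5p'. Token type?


Pattern: letter/underscore followed by alphanumerics, not a keyword
Type: IDENTIFIER


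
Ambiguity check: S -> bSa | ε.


balanced b^n…a^n: each string has a unique parse
Unambiguous


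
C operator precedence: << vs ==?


'<<' is shift (level 8); '==' is equality (level 6)
Higher level binds tighter
'<<' has higher precedence than '=='


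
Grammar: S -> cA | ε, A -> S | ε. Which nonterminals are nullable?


A nonterminal is nullable iff some alternative derives ε (directly, or every symbol in it is nullable)
Nullable: {A, S}


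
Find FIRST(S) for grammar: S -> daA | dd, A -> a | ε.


Per alternative of S: FIRST(daA) = {d}; FIRST(dd) = {d}
FIRST(S) = {d}


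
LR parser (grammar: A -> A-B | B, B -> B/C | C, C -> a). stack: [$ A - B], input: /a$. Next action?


'/' can extend B; shift to build B -> B/C
Action: shift


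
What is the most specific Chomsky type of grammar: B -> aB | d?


Right-linear: every RHS is a terminal or a terminal followed by one nonterminal
Classification: Type 3 (Regular)


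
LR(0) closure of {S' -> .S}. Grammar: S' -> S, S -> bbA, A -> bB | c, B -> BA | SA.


Start: S' -> .S
For each item with dot before a nonterminal B, add B -> .γ for every B-production
Closure: [S' -> .S, S -> .bbA]


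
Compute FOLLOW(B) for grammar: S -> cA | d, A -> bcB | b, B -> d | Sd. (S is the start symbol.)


$ ∈ FOLLOW(S). For each A -> αBβ: add FIRST(β)\{ε} to FOLLOW(B); if β nullable, add FOLLOW(A).
FOLLOW(B) = {$, d}


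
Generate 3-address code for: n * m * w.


Break into single-operator statements:
t1 = n * m
t2 = t1 * w


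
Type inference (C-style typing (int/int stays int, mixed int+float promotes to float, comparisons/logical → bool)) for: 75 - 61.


Operand types: int - int
Rule: mixed int/float promotes to float; int/int stays int
Result type: int


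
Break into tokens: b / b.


Scan left to right, longest-match per lexeme
Tokens: ID(b), OP(/), ID(b)


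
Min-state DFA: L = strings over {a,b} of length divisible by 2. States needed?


Track length mod 2: states 0..1, accept at 0
Minimal DFA: 2 states


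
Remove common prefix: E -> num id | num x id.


Common prefix: 'num'
Factored: E -> num E', E' -> id | x id


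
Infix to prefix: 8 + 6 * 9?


'*' binds tighter: tree is (+ 8 (* 6 9))
Prefix: + 8 * 6 9


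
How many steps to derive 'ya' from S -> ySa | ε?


Derivation: S => ySa => ya
Steps: 2


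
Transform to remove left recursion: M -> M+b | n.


Left-recursive alternatives: M+b; non-recursive: n
Introduce M': M -> nM', M' -> +bM' | ε


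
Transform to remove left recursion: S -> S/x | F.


Left-recursive alternatives: S/x; non-recursive: F
Introduce S': S -> FS', S' -> /xS' | ε


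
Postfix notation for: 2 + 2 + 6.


Left to right (same or higher precedence on left)
Postfix: 2 2 + 6 +


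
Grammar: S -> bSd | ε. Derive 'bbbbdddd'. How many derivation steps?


Derivation: S => bSd => bbSdd => bbbSddd => bbbbSdddd => bbbbdddd
Steps: 5


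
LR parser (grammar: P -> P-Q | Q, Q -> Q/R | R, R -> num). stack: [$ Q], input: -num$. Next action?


lookahead ∉ {/} so Q won't extend; reduce P -> Q
Action: reduce (P -> Q)


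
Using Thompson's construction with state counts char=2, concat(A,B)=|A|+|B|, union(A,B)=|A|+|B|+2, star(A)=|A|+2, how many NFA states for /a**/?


Syntax tree has 1 char leaf(s), 0 union(s), 2 star(s)
chars contribute 1×2 = 2; each union adds +2; each star adds +2
Total: 2 + 0 + 4 = 6 states


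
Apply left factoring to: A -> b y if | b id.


Common prefix: 'b'
Factored: A -> b A', A' -> y if | id


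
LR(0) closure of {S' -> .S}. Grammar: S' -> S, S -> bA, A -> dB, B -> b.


Start: S' -> .S
For each item with dot before a nonterminal B, add B -> .γ for every B-production
Closure: [S' -> .S, S -> .bA]


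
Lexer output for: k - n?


Scan left to right, longest-match per lexeme
Tokens: ID(k), OP(-), ID(n)


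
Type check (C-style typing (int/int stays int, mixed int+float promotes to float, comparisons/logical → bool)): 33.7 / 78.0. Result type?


Operand types: float / float
Rule: mixed int/float promotes to float; int/int stays int
Result type: float


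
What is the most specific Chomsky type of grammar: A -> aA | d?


Right-linear: every RHS is a terminal or a terminal followed by one nonterminal
Classification: Type 3 (Regular)


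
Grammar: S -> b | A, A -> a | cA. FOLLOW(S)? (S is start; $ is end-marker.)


$ ∈ FOLLOW(S). For each A -> αBβ: add FIRST(β)\{ε} to FOLLOW(B); if β nullable, add FOLLOW(A).
FOLLOW(S) = {$}


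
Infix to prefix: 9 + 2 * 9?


'*' binds tighter: tree is (+ 9 (* 2 9))
Prefix: + 9 * 2 9


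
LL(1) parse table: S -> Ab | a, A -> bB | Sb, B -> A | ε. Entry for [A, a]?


For [A, a]: 'a' ∈ FIRST(Sb)
Entry: A -> Sb


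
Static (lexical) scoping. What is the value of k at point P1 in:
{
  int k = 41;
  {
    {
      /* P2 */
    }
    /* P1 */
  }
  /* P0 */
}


P1's block does not declare k; resolves to the enclosing declaration at depth 0
k = 41


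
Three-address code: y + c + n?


Break into single-operator statements:
t1 = y + c
t2 = t1 + n


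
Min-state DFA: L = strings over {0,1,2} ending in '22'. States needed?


Track the longest suffix of input matching a prefix of '22': 3 classes (prefixes of length 0..2)
Minimal DFA: 3 states


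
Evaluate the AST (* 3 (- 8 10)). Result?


Evaluate inner: (- 8 10) = -2
Evaluate root: (* 3 -2) = -6
Result: -6


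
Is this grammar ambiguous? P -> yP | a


right-linear, alternatives start with distinct terminals 'y' vs 'a': unique leftmost derivation
Unambiguous


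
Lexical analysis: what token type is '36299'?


Pattern: digits only
Type: INTEGER_LITERAL


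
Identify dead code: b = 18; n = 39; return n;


b is assigned but never read
Dead: 'b = 18'


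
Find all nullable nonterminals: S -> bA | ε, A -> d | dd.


A nonterminal is nullable iff some alternative derives ε (directly, or every symbol in it is nullable)
Nullable: {S}


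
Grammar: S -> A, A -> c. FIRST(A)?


Per alternative of A: FIRST(c) = {c}
FIRST(A) = {c}


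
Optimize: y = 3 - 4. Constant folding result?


3 - 4 = -1 at compile time
Optimized: y = -1


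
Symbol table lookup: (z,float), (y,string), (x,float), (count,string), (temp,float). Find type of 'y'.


Lookup 'y' → type string


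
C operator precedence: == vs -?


'-' is additive (level 9); '==' is equality (level 6)
Higher level binds tighter
'-' has higher precedence than '=='


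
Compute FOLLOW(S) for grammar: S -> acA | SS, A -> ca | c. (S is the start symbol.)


$ ∈ FOLLOW(S). For each A -> αBβ: add FIRST(β)\{ε} to FOLLOW(B); if β nullable, add FOLLOW(A).
FOLLOW(S) = {$, a}


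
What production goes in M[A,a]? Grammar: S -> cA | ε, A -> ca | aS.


For [A, a]: 'a' ∈ FIRST(aS)
Entry: A -> aS


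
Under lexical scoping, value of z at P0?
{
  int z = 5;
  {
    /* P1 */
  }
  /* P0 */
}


z declared in the same block as P0
z = 5


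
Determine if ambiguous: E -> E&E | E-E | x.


'x&x-x' has two parse trees (no precedence encoded between & and -)
Ambiguous


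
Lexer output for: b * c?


Scan left to right, longest-match per lexeme
Tokens: ID(b), OP(*), ID(c)


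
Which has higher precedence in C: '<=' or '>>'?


'>>' is shift (level 8); '<=' is relational (level 7)
Higher level binds tighter
'>>' has higher precedence than '<='


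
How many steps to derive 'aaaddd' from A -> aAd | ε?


Derivation: A => aAd => aaAdd => aaaAddd => aaaddd
Steps: 4


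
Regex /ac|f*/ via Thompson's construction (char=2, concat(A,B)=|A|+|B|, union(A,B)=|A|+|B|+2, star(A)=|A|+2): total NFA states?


Syntax tree has 3 char leaf(s), 1 union(s), 1 star(s)
chars contribute 3×2 = 6; each union adds +2; each star adds +2
Total: 6 + 2 + 2 = 10 states


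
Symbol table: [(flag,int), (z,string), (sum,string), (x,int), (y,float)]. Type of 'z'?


Lookup 'z' → type string


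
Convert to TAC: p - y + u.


Break into single-operator statements:
t1 = p - y
t2 = t1 + u


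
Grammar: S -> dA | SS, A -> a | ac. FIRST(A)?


Per alternative of A: FIRST(a) = {a}; FIRST(ac) = {a}
FIRST(A) = {a}


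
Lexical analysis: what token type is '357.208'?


Pattern: digits with a decimal point
Type: FLOAT_LITERAL
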